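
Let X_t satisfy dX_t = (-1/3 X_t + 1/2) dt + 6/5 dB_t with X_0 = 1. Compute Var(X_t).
Var(X_t) = 54/25 - 54*exp(-2*t/3)/25

The variance V(t) = Var(X_t) satisfies V'(t) = 2 a V(t) + c^2 with V(0) = 0 (drift coefficient is linear in X, diffusion is constant). With a = -1/3, c = 6/5, the solution is
  V(t) = (c^2 / (2 a)) * (exp(2 a t) - 1)
       = ((6/5)^2 / (2*(-1/3))) * (exp((-2/3) t) - 1)
       = 54/25 - 54*exp(-2*t/3)/25.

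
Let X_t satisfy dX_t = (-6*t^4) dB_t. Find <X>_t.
<X>_t = 4*t^9

For an Itô process dX_t = a(t) dt + b(t) dB_t, the quadratic variation is <X>_t = int_0^t b(s)^2 ds (the drift term does not contribute). Here b(s) = -6*s^4, so
  b(s)^2 = 36*s^8.
Integrating from 0 to t:
  <X>_t = int_0^t (36*s^8) ds = 4*t^9.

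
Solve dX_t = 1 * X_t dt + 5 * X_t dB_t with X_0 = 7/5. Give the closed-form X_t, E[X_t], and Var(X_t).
X_t = 7/5 * exp((-23/2) t + (5) B_t); E[X_t] = 7*exp(t)/5; Var(X_t) = 49*(exp(25*t) - 1)*exp(2*t)/25

For GBM dX = mu X dt + sigma X dB with X_0 = x_0, apply Itô to Y = log X: dY = (mu - sigma^2/2) dt + sigma dB, so Y_t = log(x_0) + (mu - sigma^2/2) t + sigma B_t and hence X_t = x_0 * exp((mu - sigma^2/2) t + sigma B_t).
With mu = 1, sigma = 5, x_0 = 7/5, this gives:
  X_t = 7/5 * exp((-23/2) * t + (5) * B_t).
Since sigma*B_t ~ Normal(0, sigma^2 t), E[exp(sigma*B_t)] = exp(sigma^2 t / 2); so E[X_t] = x_0 * exp((mu - sigma^2/2) t) * exp(sigma^2 t / 2) = x_0 * exp(mu t) = 7*exp(t)/5.
Var(X_t) = E[X_t^2] - (E[X_t])^2 = x_0^2 * exp(2 mu t) * (exp(sigma^2 t) - 1) = 49*(exp(25*t) - 1)*exp(2*t)/25.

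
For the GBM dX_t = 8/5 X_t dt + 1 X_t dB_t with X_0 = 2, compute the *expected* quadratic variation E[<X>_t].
E[<X>_t] = 20*exp(21*t/5)/21 - 20/21

<X>_t = int_0^t (1 * X_s)^2 ds. Taking expectation inside the integral: E[<X>_t] = 1^2 * int_0^t E[X_s^2] ds. For GBM, E[X_s^2] = x_0^2 * exp((2 mu + sigma^2) s). Integrating:
  E[<X>_t] = 1^2 * 2^2 * (exp((2*(8/5) + 1^2) t) - 1) / (2*(8/5) + 1^2)
           = 1^2 * 2^2 * (exp((21/5) t) - 1) / (21/5) = 20*exp(21*t/5)/21 - 20/21.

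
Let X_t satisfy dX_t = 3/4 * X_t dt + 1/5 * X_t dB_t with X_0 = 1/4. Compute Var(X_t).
Var(X_t) = (exp(t/25) - 1)*exp(3*t/2)/16

For GBM dX = mu X dt + sigma X dB with X_0 = x_0, apply Itô to Y = log X: dY = (mu - sigma^2/2) dt + sigma dB, so Y_t = log(x_0) + (mu - sigma^2/2) t + sigma B_t and hence X_t = x_0 * exp((mu - sigma^2/2) t + sigma B_t).
With mu = 3/4, sigma = 1/5, x_0 = 1/4, this gives:
  X_t = 1/4 * exp((73/100) * t + (1/5) * B_t).
Since sigma*B_t ~ Normal(0, sigma^2 t), E[exp(sigma*B_t)] = exp(sigma^2 t / 2); so E[X_t] = x_0 * exp((mu - sigma^2/2) t) * exp(sigma^2 t / 2) = x_0 * exp(mu t) = exp(3*t/4)/4.
Var(X_t) = E[X_t^2] - (E[X_t])^2 = x_0^2 * exp(2 mu t) * (exp(sigma^2 t) - 1) = (exp(t/25) - 1)*exp(3*t/2)/16.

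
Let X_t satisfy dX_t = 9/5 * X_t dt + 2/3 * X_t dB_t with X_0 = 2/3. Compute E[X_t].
E[X_t] = 2*exp(9*t/5)/3

For GBM dX = mu X dt + sigma X dB with X_0 = x_0, apply Itô to Y = log X: dY = (mu - sigma^2/2) dt + sigma dB, so Y_t = log(x_0) + (mu - sigma^2/2) t + sigma B_t and hence X_t = x_0 * exp((mu - sigma^2/2) t + sigma B_t).
With mu = 9/5, sigma = 2/3, x_0 = 2/3, this gives:
  X_t = 2/3 * exp((71/45) * t + (2/3) * B_t).
Since sigma*B_t ~ Normal(0, sigma^2 t), E[exp(sigma*B_t)] = exp(sigma^2 t / 2); so E[X_t] = x_0 * exp((mu - sigma^2/2) t) * exp(sigma^2 t / 2) = x_0 * exp(mu t) = 2*exp(9*t/5)/3.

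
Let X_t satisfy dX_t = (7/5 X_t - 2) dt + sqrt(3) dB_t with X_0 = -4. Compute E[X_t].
E[X_t] = 10/7 - 38*exp(7*t/5)/7

Taking expectations and using E[dB_t] = 0, the mean m(t) = E[X_t] satisfies the ODE m'(t) = a m(t) + b with m(0) = x_0. With a = 7/5, b = -2, x_0 = -4, the solution is
  m(t) = x_0 * exp(a t) + (b/a) * (exp(a t) - 1)
       = (-4) * exp((7/5) t) + ((-2)/(7/5)) * (exp((7/5) t) - 1)
       = 10/7 - 38*exp(7*t/5)/7.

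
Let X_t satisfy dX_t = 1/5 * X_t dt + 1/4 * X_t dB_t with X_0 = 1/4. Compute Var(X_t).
Var(X_t) = (exp(t/16) - 1)*exp(2*t/5)/16

For GBM dX = mu X dt + sigma X dB with X_0 = x_0, apply Itô to Y = log X: dY = (mu - sigma^2/2) dt + sigma dB, so Y_t = log(x_0) + (mu - sigma^2/2) t + sigma B_t and hence X_t = x_0 * exp((mu - sigma^2/2) t + sigma B_t).
With mu = 1/5, sigma = 1/4, x_0 = 1/4, this gives:
  X_t = 1/4 * exp((27/160) * t + (1/4) * B_t).
Since sigma*B_t ~ Normal(0, sigma^2 t), E[exp(sigma*B_t)] = exp(sigma^2 t / 2); so E[X_t] = x_0 * exp((mu - sigma^2/2) t) * exp(sigma^2 t / 2) = x_0 * exp(mu t) = exp(t/5)/4.
Var(X_t) = E[X_t^2] - (E[X_t])^2 = x_0^2 * exp(2 mu t) * (exp(sigma^2 t) - 1) = (exp(t/16) - 1)*exp(2*t/5)/16.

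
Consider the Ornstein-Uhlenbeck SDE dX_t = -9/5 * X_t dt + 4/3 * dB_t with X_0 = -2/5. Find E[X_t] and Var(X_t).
E[X_t] = -2*exp(-9*t/5)/5; Var(X_t) = 40/81 - 40*exp(-18*t/5)/81

The OU SDE dX = -theta X dt + sigma dB admits the integrating factor exp(theta t): d(exp(theta t) X_t) = sigma exp(theta t) dB_t. Integrating from 0 to t:
  X_t = x_0 * exp(-theta t) + sigma * int_0^t exp(-theta (t-s)) dB_s.
The Itô integral has mean 0 and (by the Itô isometry) variance sigma^2 * int_0^t exp(-2 theta (t - s)) ds = sigma^2 * (1 - exp(-2 theta t)) / (2 theta).
With theta = 9/5, sigma = 4/3, x_0 = -2/5:
  E[X_t] = -2/5 * exp(-9/5 t) = -2*exp(-9*t/5)/5
  Var(X_t) = (4/3)^2 * (1 - exp(-2*9/5 t)) / (2 * 9/5) = 40/81 - 40*exp(-18*t/5)/81.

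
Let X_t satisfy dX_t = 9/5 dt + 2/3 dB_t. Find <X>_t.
<X>_t = 4*t/9

For an Itô process dX_t = a(t) dt + b(t) dB_t, the quadratic variation is <X>_t = int_0^t b(s)^2 ds (the drift term does not contribute). Here b(s) = 2/3, so
  b(s)^2 = 4/9.
Integrating from 0 to t:
  <X>_t = int_0^t (4/9) ds = 4*t/9.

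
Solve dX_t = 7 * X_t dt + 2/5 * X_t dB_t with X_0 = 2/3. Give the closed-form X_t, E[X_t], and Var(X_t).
X_t = 2/3 * exp((173/25) t + (2/5) B_t); E[X_t] = 2*exp(7*t)/3; Var(X_t) = 4*(exp(4*t/25) - 1)*exp(14*t)/9

For GBM dX = mu X dt + sigma X dB with X_0 = x_0, apply Itô to Y = log X: dY = (mu - sigma^2/2) dt + sigma dB, so Y_t = log(x_0) + (mu - sigma^2/2) t + sigma B_t and hence X_t = x_0 * exp((mu - sigma^2/2) t + sigma B_t).
With mu = 7, sigma = 2/5, x_0 = 2/3, this gives:
  X_t = 2/3 * exp((173/25) * t + (2/5) * B_t).
Since sigma*B_t ~ Normal(0, sigma^2 t), E[exp(sigma*B_t)] = exp(sigma^2 t / 2); so E[X_t] = x_0 * exp((mu - sigma^2/2) t) * exp(sigma^2 t / 2) = x_0 * exp(mu t) = 2*exp(7*t)/3.
Var(X_t) = E[X_t^2] - (E[X_t])^2 = x_0^2 * exp(2 mu t) * (exp(sigma^2 t) - 1) = 4*(exp(4*t/25) - 1)*exp(14*t)/9.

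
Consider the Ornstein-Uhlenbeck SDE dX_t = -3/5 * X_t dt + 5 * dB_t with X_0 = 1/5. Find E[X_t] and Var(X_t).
E[X_t] = exp(-3*t/5)/5; Var(X_t) = 125/6 - 125*exp(-6*t/5)/6

The OU SDE dX = -theta X dt + sigma dB admits the integrating factor exp(theta t): d(exp(theta t) X_t) = sigma exp(theta t) dB_t. Integrating from 0 to t:
  X_t = x_0 * exp(-theta t) + sigma * int_0^t exp(-theta (t-s)) dB_s.
The Itô integral has mean 0 and (by the Itô isometry) variance sigma^2 * int_0^t exp(-2 theta (t - s)) ds = sigma^2 * (1 - exp(-2 theta t)) / (2 theta).
With theta = 3/5, sigma = 5, x_0 = 1/5:
  E[X_t] = 1/5 * exp(-3/5 t) = exp(-3*t/5)/5
  Var(X_t) = (5)^2 * (1 - exp(-2*3/5 t)) / (2 * 3/5) = 125/6 - 125*exp(-6*t/5)/6.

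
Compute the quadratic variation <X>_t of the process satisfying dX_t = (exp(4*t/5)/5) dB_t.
<X>_t = exp(8*t/5)/40 - 1/40

For an Itô process dX_t = a(t) dt + b(t) dB_t, the quadratic variation is <X>_t = int_0^t b(s)^2 ds (the drift term does not contribute). Here b(s) = exp(4*s/5)/5, so
  b(s)^2 = exp(8*s/5)/25.
Integrating from 0 to t:
  <X>_t = int_0^t (exp(8*s/5)/25) ds = exp(8*t/5)/40 - 1/40.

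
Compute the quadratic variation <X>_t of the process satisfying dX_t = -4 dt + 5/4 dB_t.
<X>_t = 25*t/16

For an Itô process dX_t = a(t) dt + b(t) dB_t, the quadratic variation is <X>_t = int_0^t b(s)^2 ds (the drift term does not contribute). Here b(s) = 5/4, so
  b(s)^2 = 25/16.
Integrating from 0 to t:
  <X>_t = int_0^t (25/16) ds = 25*t/16.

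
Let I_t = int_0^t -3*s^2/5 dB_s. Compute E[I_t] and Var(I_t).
E[I_t] = 0; Var(I_t) = 9*t^5/125

The Itô integral of a deterministic integrand f(s) has mean 0 because each increment f(s) * (B_{s+ds} - B_s) has mean 0. By the Itô isometry:
  Var( int_0^t f(s) dB_s ) = E[ (int_0^t f(s) dB_s)^2 ] = int_0^t f(s)^2 ds.
Here f(s) = -3*s^2/5, so f(s)^2 = 9*s^4/25. Integrate:
  int_0^t (9*s^4/25) ds = 9*t^5/125.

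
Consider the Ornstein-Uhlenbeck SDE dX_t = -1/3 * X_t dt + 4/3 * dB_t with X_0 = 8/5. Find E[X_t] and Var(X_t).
E[X_t] = 8*exp(-t/3)/5; Var(X_t) = 8/3 - 8*exp(-2*t/3)/3

The OU SDE dX = -theta X dt + sigma dB admits the integrating factor exp(theta t): d(exp(theta t) X_t) = sigma exp(theta t) dB_t. Integrating from 0 to t:
  X_t = x_0 * exp(-theta t) + sigma * int_0^t exp(-theta (t-s)) dB_s.
The Itô integral has mean 0 and (by the Itô isometry) variance sigma^2 * int_0^t exp(-2 theta (t - s)) ds = sigma^2 * (1 - exp(-2 theta t)) / (2 theta).
With theta = 1/3, sigma = 4/3, x_0 = 8/5:
  E[X_t] = 8/5 * exp(-1/3 t) = 8*exp(-t/3)/5
  Var(X_t) = (4/3)^2 * (1 - exp(-2*1/3 t)) / (2 * 1/3) = 8/3 - 8*exp(-2*t/3)/3.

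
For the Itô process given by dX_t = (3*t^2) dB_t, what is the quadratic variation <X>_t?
<X>_t = 9*t^5/5

For an Itô process dX_t = a(t) dt + b(t) dB_t, the quadratic variation is <X>_t = int_0^t b(s)^2 ds (the drift term does not contribute). Here b(s) = 3*s^2, so
  b(s)^2 = 9*s^4.
Integrating from 0 to t:
  <X>_t = int_0^t (9*s^4) ds = 9*t^5/5.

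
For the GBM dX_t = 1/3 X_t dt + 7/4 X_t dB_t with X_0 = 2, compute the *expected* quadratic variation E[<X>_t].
E[<X>_t] = 588*exp(179*t/48)/179 - 588/179

<X>_t = int_0^t ((7/4) * X_s)^2 ds. Taking expectation inside the integral: E[<X>_t] = (7/4)^2 * int_0^t E[X_s^2] ds. For GBM, E[X_s^2] = x_0^2 * exp((2 mu + sigma^2) s). Integrating:
  E[<X>_t] = (7/4)^2 * 2^2 * (exp((2*(1/3) + (7/4)^2) t) - 1) / (2*(1/3) + (7/4)^2)
           = (7/4)^2 * 2^2 * (exp((179/48) t) - 1) / (179/48) = 588*exp(179*t/48)/179 - 588/179.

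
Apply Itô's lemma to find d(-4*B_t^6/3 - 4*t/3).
d(-4*B_t^6/3 - 4*t/3) = (-20*B_t^4 - 4/3) dt + (-8*B_t^5) dB_t

Itô's formula for f(t, x): d f(t, B_t) = (f_t + (1/2) f_xx) dt + f_x dB_t. Compute partials of f(t, x) = -4*t/3 - 4*x^6/3:
  f_t(t,x)  = -4/3
  f_x(t,x)  = -8*x^5
  f_xx(t,x) = -40*x^4
Assemble drift = f_t + (1/2) f_xx = -20*x^4 - 4/3 and diffusion = f_x = -8*x^5. Substituting x = B_t:
  d(-4*B_t^6/3 - 4*t/3) = (-20*B_t^4 - 4/3) dt + (-8*B_t^5) dB_t.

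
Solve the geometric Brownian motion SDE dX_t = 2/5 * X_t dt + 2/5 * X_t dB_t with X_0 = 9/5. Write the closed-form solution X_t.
X_t = 9/5 * exp((8/25) * t + (2/5) * B_t)

For GBM dX = mu X dt + sigma X dB with X_0 = x_0, apply Itô to Y = log X: dY = (mu - sigma^2/2) dt + sigma dB, so Y_t = log(x_0) + (mu - sigma^2/2) t + sigma B_t and hence X_t = x_0 * exp((mu - sigma^2/2) t + sigma B_t).
With mu = 2/5, sigma = 2/5, x_0 = 9/5, this gives:
  X_t = 9/5 * exp((8/25) * t + (2/5) * B_t).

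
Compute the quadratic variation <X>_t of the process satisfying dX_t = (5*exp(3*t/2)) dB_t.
<X>_t = 25*exp(3*t)/3 - 25/3

For an Itô process dX_t = a(t) dt + b(t) dB_t, the quadratic variation is <X>_t = int_0^t b(s)^2 ds (the drift term does not contribute). Here b(s) = 5*exp(3*s/2), so
  b(s)^2 = 25*exp(3*s).
Integrating from 0 to t:
  <X>_t = int_0^t (25*exp(3*s)) ds = 25*exp(3*t)/3 - 25/3.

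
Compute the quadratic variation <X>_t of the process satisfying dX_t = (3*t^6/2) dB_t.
<X>_t = 9*t^13/52

For an Itô process dX_t = a(t) dt + b(t) dB_t, the quadratic variation is <X>_t = int_0^t b(s)^2 ds (the drift term does not contribute). Here b(s) = 3*s^6/2, so
  b(s)^2 = 9*s^12/4.
Integrating from 0 to t:
  <X>_t = int_0^t (9*s^12/4) ds = 9*t^13/52.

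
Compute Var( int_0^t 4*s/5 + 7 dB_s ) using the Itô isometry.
Var = t*(16*t^2 + 420*t + 3675)/75

The Itô integral of a deterministic integrand f(s) has mean 0 because each increment f(s) * (B_{s+ds} - B_s) has mean 0. By the Itô isometry:
  Var( int_0^t f(s) dB_s ) = E[ (int_0^t f(s) dB_s)^2 ] = int_0^t f(s)^2 ds.
Here f(s) = 4*s/5 + 7, so f(s)^2 = (4*s + 35)^2/25. Integrate:
  int_0^t ((4*s + 35)^2/25) ds = t*(16*t^2 + 420*t + 3675)/75.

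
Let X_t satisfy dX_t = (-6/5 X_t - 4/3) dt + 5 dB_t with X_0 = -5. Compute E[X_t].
E[X_t] = -10/9 - 35*exp(-6*t/5)/9

Taking expectations and using E[dB_t] = 0, the mean m(t) = E[X_t] satisfies the ODE m'(t) = a m(t) + b with m(0) = x_0. With a = -6/5, b = -4/3, x_0 = -5, the solution is
  m(t) = x_0 * exp(a t) + (b/a) * (exp(a t) - 1)
       = (-5) * exp((-6/5) t) + ((-4/3)/(-6/5)) * (exp((-6/5) t) - 1)
       = -10/9 - 35*exp(-6*t/5)/9.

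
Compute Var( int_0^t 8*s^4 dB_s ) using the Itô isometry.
Var = 64*t^9/9

The Itô integral of a deterministic integrand f(s) has mean 0 because each increment f(s) * (B_{s+ds} - B_s) has mean 0. By the Itô isometry:
  Var( int_0^t f(s) dB_s ) = E[ (int_0^t f(s) dB_s)^2 ] = int_0^t f(s)^2 ds.
Here f(s) = 8*s^4, so f(s)^2 = 64*s^8. Integrate:
  int_0^t (64*s^8) ds = 64*t^9/9.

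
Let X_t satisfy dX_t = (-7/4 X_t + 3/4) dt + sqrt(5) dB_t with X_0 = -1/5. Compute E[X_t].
E[X_t] = 3/7 - 22*exp(-7*t/4)/35

Taking expectations and using E[dB_t] = 0, the mean m(t) = E[X_t] satisfies the ODE m'(t) = a m(t) + b with m(0) = x_0. With a = -7/4, b = 3/4, x_0 = -1/5, the solution is
  m(t) = x_0 * exp(a t) + (b/a) * (exp(a t) - 1)
       = (-1/5) * exp((-7/4) t) + ((3/4)/(-7/4)) * (exp((-7/4) t) - 1)
       = 3/7 - 22*exp(-7*t/4)/35.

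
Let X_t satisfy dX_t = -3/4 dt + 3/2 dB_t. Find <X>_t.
<X>_t = 9*t/4

For an Itô process dX_t = a(t) dt + b(t) dB_t, the quadratic variation is <X>_t = int_0^t b(s)^2 ds (the drift term does not contribute). Here b(s) = 3/2, so
  b(s)^2 = 9/4.
Integrating from 0 to t:
  <X>_t = int_0^t (9/4) ds = 9*t/4.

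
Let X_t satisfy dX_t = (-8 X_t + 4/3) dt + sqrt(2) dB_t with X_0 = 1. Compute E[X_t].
E[X_t] = 1/6 + 5*exp(-8*t)/6

Taking expectations and using E[dB_t] = 0, the mean m(t) = E[X_t] satisfies the ODE m'(t) = a m(t) + b with m(0) = x_0. With a = -8, b = 4/3, x_0 = 1, the solution is
  m(t) = x_0 * exp(a t) + (b/a) * (exp(a t) - 1)
       = 1 * exp((-8) t) + ((4/3)/(-8)) * (exp((-8) t) - 1)
       = 1/6 + 5*exp(-8*t)/6.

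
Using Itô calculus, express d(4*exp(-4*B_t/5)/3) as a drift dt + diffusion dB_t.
d(4*exp(-4*B_t/5)/3) = (32*exp(-4*B_t/5)/75) dt + (-16*exp(-4*B_t/5)/15) dB_t

Itô's formula for f(B_t) gives d f(B_t) = f'(B_t) dB_t + (1/2) f''(B_t) dt. Compute derivatives of f(x) = 4*exp(-4*x/5)/3:
  f'(x)  = -16*exp(-4*x/5)/15
  f''(x) = 64*exp(-4*x/5)/75
Substitute x = B_t and multiply the f'' term by 1/2:
  drift     = (1/2) * (64*exp(-4*x/5)/75) evaluated at B_t = 32*exp(-4*B_t/5)/75
  diffusion = (-16*exp(-4*x/5)/15) evaluated at B_t = -16*exp(-4*B_t/5)/15
Therefore d(4*exp(-4*B_t/5)/3) = (32*exp(-4*B_t/5)/75) dt + (-16*exp(-4*B_t/5)/15) dB_t.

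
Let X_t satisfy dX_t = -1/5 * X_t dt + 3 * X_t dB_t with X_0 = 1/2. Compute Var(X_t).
Var(X_t) = (exp(9*t) - 1)*exp(-2*t/5)/4

For GBM dX = mu X dt + sigma X dB with X_0 = x_0, apply Itô to Y = log X: dY = (mu - sigma^2/2) dt + sigma dB, so Y_t = log(x_0) + (mu - sigma^2/2) t + sigma B_t and hence X_t = x_0 * exp((mu - sigma^2/2) t + sigma B_t).
With mu = -1/5, sigma = 3, x_0 = 1/2, this gives:
  X_t = 1/2 * exp((-47/10) * t + (3) * B_t).
Since sigma*B_t ~ Normal(0, sigma^2 t), E[exp(sigma*B_t)] = exp(sigma^2 t / 2); so E[X_t] = x_0 * exp((mu - sigma^2/2) t) * exp(sigma^2 t / 2) = x_0 * exp(mu t) = exp(-t/5)/2.
Var(X_t) = E[X_t^2] - (E[X_t])^2 = x_0^2 * exp(2 mu t) * (exp(sigma^2 t) - 1) = (exp(9*t) - 1)*exp(-2*t/5)/4.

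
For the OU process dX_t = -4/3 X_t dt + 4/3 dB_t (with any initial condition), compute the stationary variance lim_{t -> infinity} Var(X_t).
lim Var(X_t) = 2/3

The OU SDE dX = -theta X dt + sigma dB admits the integrating factor exp(theta t): d(exp(theta t) X_t) = sigma exp(theta t) dB_t. Integrating from 0 to t gives X_t = x_0 * exp(-theta t) + sigma * int_0^t exp(-theta (t-s)) dB_s for any initial x_0. The Itô integral has variance (by the Itô isometry) sigma^2 * int_0^t exp(-2 theta (t - s)) ds = sigma^2 * (1 - exp(-2 theta t)) / (2 theta), independent of x_0.
With theta = 4/3, sigma = 4/3:
  Var(X_t) = (4/3)^2 * (1 - exp(-2*4/3 t)) / (2 * 4/3) = 2/3 - 2*exp(-8*t/3)/3.
As t -> infinity, exp(-2*4/3 t) -> 0, so the stationary variance is sigma^2 / (2 theta) = 2/3.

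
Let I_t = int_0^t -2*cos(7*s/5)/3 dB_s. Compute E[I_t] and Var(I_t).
E[I_t] = 0; Var(I_t) = 2*t/9 + 5*sin(14*t/5)/63

The Itô integral of a deterministic integrand f(s) has mean 0 because each increment f(s) * (B_{s+ds} - B_s) has mean 0. By the Itô isometry:
  Var( int_0^t f(s) dB_s ) = E[ (int_0^t f(s) dB_s)^2 ] = int_0^t f(s)^2 ds.
Here f(s) = -2*cos(7*s/5)/3, so f(s)^2 = 4*cos(7*s/5)^2/9. Integrate:
  int_0^t (4*cos(7*s/5)^2/9) ds = 2*t/9 + 5*sin(14*t/5)/63.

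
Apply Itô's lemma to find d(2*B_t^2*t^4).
d(2*B_t^2*t^4) = (2*t^3*(4*B_t^2 + t)) dt + (4*B_t*t^4) dB_t

Itô's formula for f(t, x): d f(t, B_t) = (f_t + (1/2) f_xx) dt + f_x dB_t. Compute partials of f(t, x) = 2*t^4*x^2:
  f_t(t,x)  = 8*t^3*x^2
  f_x(t,x)  = 4*t^4*x
  f_xx(t,x) = 4*t^4
Assemble drift = f_t + (1/2) f_xx = 2*t^3*(t + 4*x^2) and diffusion = f_x = 4*t^4*x. Substituting x = B_t:
  d(2*B_t^2*t^4) = (2*t^3*(4*B_t^2 + t)) dt + (4*B_t*t^4) dB_t.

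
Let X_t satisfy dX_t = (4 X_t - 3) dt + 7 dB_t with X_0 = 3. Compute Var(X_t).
Var(X_t) = 49*exp(8*t)/8 - 49/8

The variance V(t) = Var(X_t) satisfies V'(t) = 2 a V(t) + c^2 with V(0) = 0 (drift coefficient is linear in X, diffusion is constant). With a = 4, c = 7, the solution is
  V(t) = (c^2 / (2 a)) * (exp(2 a t) - 1)
       = (7^2 / (2*4)) * (exp(8 t) - 1)
       = 49*exp(8*t)/8 - 49/8.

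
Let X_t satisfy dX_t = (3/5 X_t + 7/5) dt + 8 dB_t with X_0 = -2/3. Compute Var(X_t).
Var(X_t) = 160*exp(6*t/5)/3 - 160/3

The variance V(t) = Var(X_t) satisfies V'(t) = 2 a V(t) + c^2 with V(0) = 0 (drift coefficient is linear in X, diffusion is constant). With a = 3/5, c = 8, the solution is
  V(t) = (c^2 / (2 a)) * (exp(2 a t) - 1)
       = (8^2 / (2*(3/5))) * (exp((6/5) t) - 1)
       = 160*exp(6*t/5)/3 - 160/3.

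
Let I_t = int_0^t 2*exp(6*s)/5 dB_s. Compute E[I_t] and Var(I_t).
E[I_t] = 0; Var(I_t) = exp(12*t)/75 - 1/75

The Itô integral of a deterministic integrand f(s) has mean 0 because each increment f(s) * (B_{s+ds} - B_s) has mean 0. By the Itô isometry:
  Var( int_0^t f(s) dB_s ) = E[ (int_0^t f(s) dB_s)^2 ] = int_0^t f(s)^2 ds.
Here f(s) = 2*exp(6*s)/5, so f(s)^2 = 4*exp(12*s)/25. Integrate:
  int_0^t (4*exp(12*s)/25) ds = exp(12*t)/75 - 1/75.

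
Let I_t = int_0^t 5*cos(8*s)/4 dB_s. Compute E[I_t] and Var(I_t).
E[I_t] = 0; Var(I_t) = 25*t/32 + 25*sin(8*t)*cos(8*t)/256

The Itô integral of a deterministic integrand f(s) has mean 0 because each increment f(s) * (B_{s+ds} - B_s) has mean 0. By the Itô isometry:
  Var( int_0^t f(s) dB_s ) = E[ (int_0^t f(s) dB_s)^2 ] = int_0^t f(s)^2 ds.
Here f(s) = 5*cos(8*s)/4, so f(s)^2 = 25*cos(8*s)^2/16. Integrate:
  int_0^t (25*cos(8*s)^2/16) ds = 25*t/32 + 25*sin(8*t)*cos(8*t)/256.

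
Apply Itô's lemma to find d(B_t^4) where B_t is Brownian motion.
d(B_t^4) = (6*B_t^2) dt + (4*B_t^3) dB_t

Itô's formula for f(B_t) gives d f(B_t) = f'(B_t) dB_t + (1/2) f''(B_t) dt. Compute derivatives of f(x) = x^4:
  f'(x)  = 4*x^3
  f''(x) = 12*x^2
Substitute x = B_t and multiply the f'' term by 1/2:
  drift     = (1/2) * (12*x^2) evaluated at B_t = 6*B_t^2
  diffusion = (4*x^3) evaluated at B_t = 4*B_t^3
Therefore d(B_t^4) = (6*B_t^2) dt + (4*B_t^3) dB_t.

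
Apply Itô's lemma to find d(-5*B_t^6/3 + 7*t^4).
d(-5*B_t^6/3 + 7*t^4) = (-25*B_t^4 + 28*t^3) dt + (-10*B_t^5) dB_t

Itô's formula for f(t, x): d f(t, B_t) = (f_t + (1/2) f_xx) dt + f_x dB_t. Compute partials of f(t, x) = 7*t^4 - 5*x^6/3:
  f_t(t,x)  = 28*t^3
  f_x(t,x)  = -10*x^5
  f_xx(t,x) = -50*x^4
Assemble drift = f_t + (1/2) f_xx = 28*t^3 - 25*x^4 and diffusion = f_x = -10*x^5. Substituting x = B_t:
  d(-5*B_t^6/3 + 7*t^4) = (-25*B_t^4 + 28*t^3) dt + (-10*B_t^5) dB_t.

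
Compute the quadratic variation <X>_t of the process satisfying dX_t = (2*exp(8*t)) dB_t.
<X>_t = exp(16*t)/4 - 1/4

For an Itô process dX_t = a(t) dt + b(t) dB_t, the quadratic variation is <X>_t = int_0^t b(s)^2 ds (the drift term does not contribute). Here b(s) = 2*exp(8*s), so
  b(s)^2 = 4*exp(16*s).
Integrating from 0 to t:
  <X>_t = int_0^t (4*exp(16*s)) ds = exp(16*t)/4 - 1/4.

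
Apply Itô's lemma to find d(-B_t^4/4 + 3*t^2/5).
d(-B_t^4/4 + 3*t^2/5) = (-3*B_t^2/2 + 6*t/5) dt + (-B_t^3) dB_t

Itô's formula for f(t, x): d f(t, B_t) = (f_t + (1/2) f_xx) dt + f_x dB_t. Compute partials of f(t, x) = 3*t^2/5 - x^4/4:
  f_t(t,x)  = 6*t/5
  f_x(t,x)  = -x^3
  f_xx(t,x) = -3*x^2
Assemble drift = f_t + (1/2) f_xx = 6*t/5 - 3*x^2/2 and diffusion = f_x = -x^3. Substituting x = B_t:
  d(-B_t^4/4 + 3*t^2/5) = (-3*B_t^2/2 + 6*t/5) dt + (-B_t^3) dB_t.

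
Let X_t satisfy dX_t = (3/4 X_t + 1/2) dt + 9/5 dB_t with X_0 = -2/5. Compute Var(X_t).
Var(X_t) = 54*exp(3*t/2)/25 - 54/25

The variance V(t) = Var(X_t) satisfies V'(t) = 2 a V(t) + c^2 with V(0) = 0 (drift coefficient is linear in X, diffusion is constant). With a = 3/4, c = 9/5, the solution is
  V(t) = (c^2 / (2 a)) * (exp(2 a t) - 1)
       = ((9/5)^2 / (2*(3/4))) * (exp((3/2) t) - 1)
       = 54*exp(3*t/2)/25 - 54/25.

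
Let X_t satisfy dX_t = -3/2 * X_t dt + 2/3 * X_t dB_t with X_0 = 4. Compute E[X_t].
E[X_t] = 4*exp(-3*t/2)

For GBM dX = mu X dt + sigma X dB with X_0 = x_0, apply Itô to Y = log X: dY = (mu - sigma^2/2) dt + sigma dB, so Y_t = log(x_0) + (mu - sigma^2/2) t + sigma B_t and hence X_t = x_0 * exp((mu - sigma^2/2) t + sigma B_t).
With mu = -3/2, sigma = 2/3, x_0 = 4, this gives:
  X_t = 4 * exp((-31/18) * t + (2/3) * B_t).
Since sigma*B_t ~ Normal(0, sigma^2 t), E[exp(sigma*B_t)] = exp(sigma^2 t / 2); so E[X_t] = x_0 * exp((mu - sigma^2/2) t) * exp(sigma^2 t / 2) = x_0 * exp(mu t) = 4*exp(-3*t/2).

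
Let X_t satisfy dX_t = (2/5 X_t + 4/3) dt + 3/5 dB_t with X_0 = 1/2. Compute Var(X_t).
Var(X_t) = 9*exp(4*t/5)/20 - 9/20

The variance V(t) = Var(X_t) satisfies V'(t) = 2 a V(t) + c^2 with V(0) = 0 (drift coefficient is linear in X, diffusion is constant). With a = 2/5, c = 3/5, the solution is
  V(t) = (c^2 / (2 a)) * (exp(2 a t) - 1)
       = ((3/5)^2 / (2*(2/5))) * (exp((4/5) t) - 1)
       = 9*exp(4*t/5)/20 - 9/20.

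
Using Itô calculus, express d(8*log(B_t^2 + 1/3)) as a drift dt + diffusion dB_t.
d(8*log(B_t^2 + 1/3)) = (24*(1 - 3*B_t^2)/(3*B_t^2 + 1)^2) dt + (48*B_t/(3*B_t^2 + 1)) dB_t

Itô's formula for f(B_t) gives d f(B_t) = f'(B_t) dB_t + (1/2) f''(B_t) dt. Compute derivatives of f(x) = 8*log(x^2 + 1/3):
  f'(x)  = 48*x/(3*x^2 + 1)
  f''(x) = 48*(1 - 3*x^2)/(3*x^2 + 1)^2
Substitute x = B_t and multiply the f'' term by 1/2:
  drift     = (1/2) * (48*(1 - 3*x^2)/(3*x^2 + 1)^2) evaluated at B_t = 24*(1 - 3*B_t^2)/(3*B_t^2 + 1)^2
  diffusion = (48*x/(3*x^2 + 1)) evaluated at B_t = 48*B_t/(3*B_t^2 + 1)
Therefore d(8*log(B_t^2 + 1/3)) = (24*(1 - 3*B_t^2)/(3*B_t^2 + 1)^2) dt + (48*B_t/(3*B_t^2 + 1)) dB_t.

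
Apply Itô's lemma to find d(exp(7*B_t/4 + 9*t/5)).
d(exp(7*B_t/4 + 9*t/5)) = (533*exp(7*B_t/4 + 9*t/5)/160) dt + (7*exp(7*B_t/4 + 9*t/5)/4) dB_t

Itô's formula for f(t, x): d f(t, B_t) = (f_t + (1/2) f_xx) dt + f_x dB_t. Compute partials of f(t, x) = exp(9*t/5 + 7*x/4):
  f_t(t,x)  = 9*exp(9*t/5 + 7*x/4)/5
  f_x(t,x)  = 7*exp(9*t/5 + 7*x/4)/4
  f_xx(t,x) = 49*exp(9*t/5 + 7*x/4)/16
Assemble drift = f_t + (1/2) f_xx = 533*exp(9*t/5 + 7*x/4)/160 and diffusion = f_x = 7*exp(9*t/5 + 7*x/4)/4. Substituting x = B_t:
  d(exp(7*B_t/4 + 9*t/5)) = (533*exp(7*B_t/4 + 9*t/5)/160) dt + (7*exp(7*B_t/4 + 9*t/5)/4) dB_t.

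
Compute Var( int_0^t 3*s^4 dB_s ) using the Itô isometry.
Var = t^9

The Itô integral of a deterministic integrand f(s) has mean 0 because each increment f(s) * (B_{s+ds} - B_s) has mean 0. By the Itô isometry:
  Var( int_0^t f(s) dB_s ) = E[ (int_0^t f(s) dB_s)^2 ] = int_0^t f(s)^2 ds.
Here f(s) = 3*s^4, so f(s)^2 = 9*s^8. Integrate:
  int_0^t (9*s^8) ds = t^9.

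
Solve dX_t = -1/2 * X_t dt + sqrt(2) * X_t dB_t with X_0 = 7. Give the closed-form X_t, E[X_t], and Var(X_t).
X_t = 7 * exp((-3/2) t + (sqrt(2)) B_t); E[X_t] = 7*exp(-t/2); Var(X_t) = 98*sinh(t)

For GBM dX = mu X dt + sigma X dB with X_0 = x_0, apply Itô to Y = log X: dY = (mu - sigma^2/2) dt + sigma dB, so Y_t = log(x_0) + (mu - sigma^2/2) t + sigma B_t and hence X_t = x_0 * exp((mu - sigma^2/2) t + sigma B_t).
With mu = -1/2, sigma = sqrt(2), x_0 = 7, this gives:
  X_t = 7 * exp((-3/2) * t + (sqrt(2)) * B_t).
Since sigma*B_t ~ Normal(0, sigma^2 t), E[exp(sigma*B_t)] = exp(sigma^2 t / 2); so E[X_t] = x_0 * exp((mu - sigma^2/2) t) * exp(sigma^2 t / 2) = x_0 * exp(mu t) = 7*exp(-t/2).
Var(X_t) = E[X_t^2] - (E[X_t])^2 = x_0^2 * exp(2 mu t) * (exp(sigma^2 t) - 1) = 98*sinh(t).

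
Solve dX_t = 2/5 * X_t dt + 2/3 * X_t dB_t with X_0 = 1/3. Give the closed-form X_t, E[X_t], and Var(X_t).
X_t = 1/3 * exp((8/45) t + (2/3) B_t); E[X_t] = exp(2*t/5)/3; Var(X_t) = (exp(4*t/9) - 1)*exp(4*t/5)/9

For GBM dX = mu X dt + sigma X dB with X_0 = x_0, apply Itô to Y = log X: dY = (mu - sigma^2/2) dt + sigma dB, so Y_t = log(x_0) + (mu - sigma^2/2) t + sigma B_t and hence X_t = x_0 * exp((mu - sigma^2/2) t + sigma B_t).
With mu = 2/5, sigma = 2/3, x_0 = 1/3, this gives:
  X_t = 1/3 * exp((8/45) * t + (2/3) * B_t).
Since sigma*B_t ~ Normal(0, sigma^2 t), E[exp(sigma*B_t)] = exp(sigma^2 t / 2); so E[X_t] = x_0 * exp((mu - sigma^2/2) t) * exp(sigma^2 t / 2) = x_0 * exp(mu t) = exp(2*t/5)/3.
Var(X_t) = E[X_t^2] - (E[X_t])^2 = x_0^2 * exp(2 mu t) * (exp(sigma^2 t) - 1) = (exp(4*t/9) - 1)*exp(4*t/5)/9.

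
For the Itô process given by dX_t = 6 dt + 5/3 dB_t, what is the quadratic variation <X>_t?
<X>_t = 25*t/9

For an Itô process dX_t = a(t) dt + b(t) dB_t, the quadratic variation is <X>_t = int_0^t b(s)^2 ds (the drift term does not contribute). Here b(s) = 5/3, so
  b(s)^2 = 25/9.
Integrating from 0 to t:
  <X>_t = int_0^t (25/9) ds = 25*t/9.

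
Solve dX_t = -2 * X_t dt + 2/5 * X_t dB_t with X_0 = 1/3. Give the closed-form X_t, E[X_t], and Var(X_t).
X_t = 1/3 * exp((-52/25) t + (2/5) B_t); E[X_t] = exp(-2*t)/3; Var(X_t) = (exp(4*t/25) - 1)*exp(-4*t)/9

For GBM dX = mu X dt + sigma X dB with X_0 = x_0, apply Itô to Y = log X: dY = (mu - sigma^2/2) dt + sigma dB, so Y_t = log(x_0) + (mu - sigma^2/2) t + sigma B_t and hence X_t = x_0 * exp((mu - sigma^2/2) t + sigma B_t).
With mu = -2, sigma = 2/5, x_0 = 1/3, this gives:
  X_t = 1/3 * exp((-52/25) * t + (2/5) * B_t).
Since sigma*B_t ~ Normal(0, sigma^2 t), E[exp(sigma*B_t)] = exp(sigma^2 t / 2); so E[X_t] = x_0 * exp((mu - sigma^2/2) t) * exp(sigma^2 t / 2) = x_0 * exp(mu t) = exp(-2*t)/3.
Var(X_t) = E[X_t^2] - (E[X_t])^2 = x_0^2 * exp(2 mu t) * (exp(sigma^2 t) - 1) = (exp(4*t/25) - 1)*exp(-4*t)/9.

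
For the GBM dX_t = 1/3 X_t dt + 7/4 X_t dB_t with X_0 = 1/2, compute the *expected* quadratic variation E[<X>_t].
E[<X>_t] = 147*exp(179*t/48)/716 - 147/716

<X>_t = int_0^t ((7/4) * X_s)^2 ds. Taking expectation inside the integral: E[<X>_t] = (7/4)^2 * int_0^t E[X_s^2] ds. For GBM, E[X_s^2] = x_0^2 * exp((2 mu + sigma^2) s). Integrating:
  E[<X>_t] = (7/4)^2 * (1/2)^2 * (exp((2*(1/3) + (7/4)^2) t) - 1) / (2*(1/3) + (7/4)^2)
           = (7/4)^2 * (1/2)^2 * (exp((179/48) t) - 1) / (179/48) = 147*exp(179*t/48)/716 - 147/716.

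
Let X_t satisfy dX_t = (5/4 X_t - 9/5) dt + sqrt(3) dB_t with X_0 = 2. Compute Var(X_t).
Var(X_t) = 6*exp(5*t/2)/5 - 6/5

The variance V(t) = Var(X_t) satisfies V'(t) = 2 a V(t) + c^2 with V(0) = 0 (drift coefficient is linear in X, diffusion is constant). With a = 5/4, c = sqrt(3), the solution is
  V(t) = (c^2 / (2 a)) * (exp(2 a t) - 1)
       = (sqrt(3)^2 / (2*(5/4))) * (exp((5/2) t) - 1)
       = 6*exp(5*t/2)/5 - 6/5.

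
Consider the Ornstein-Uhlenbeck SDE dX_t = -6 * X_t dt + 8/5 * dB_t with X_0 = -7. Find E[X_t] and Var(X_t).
E[X_t] = -7*exp(-6*t); Var(X_t) = 16/75 - 16*exp(-12*t)/75

The OU SDE dX = -theta X dt + sigma dB admits the integrating factor exp(theta t): d(exp(theta t) X_t) = sigma exp(theta t) dB_t. Integrating from 0 to t:
  X_t = x_0 * exp(-theta t) + sigma * int_0^t exp(-theta (t-s)) dB_s.
The Itô integral has mean 0 and (by the Itô isometry) variance sigma^2 * int_0^t exp(-2 theta (t - s)) ds = sigma^2 * (1 - exp(-2 theta t)) / (2 theta).
With theta = 6, sigma = 8/5, x_0 = -7:
  E[X_t] = -7 * exp(-6 t) = -7*exp(-6*t)
  Var(X_t) = (8/5)^2 * (1 - exp(-2*6 t)) / (2 * 6) = 16/75 - 16*exp(-12*t)/75.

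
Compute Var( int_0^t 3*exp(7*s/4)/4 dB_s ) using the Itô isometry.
Var = 9*exp(7*t/2)/56 - 9/56

The Itô integral of a deterministic integrand f(s) has mean 0 because each increment f(s) * (B_{s+ds} - B_s) has mean 0. By the Itô isometry:
  Var( int_0^t f(s) dB_s ) = E[ (int_0^t f(s) dB_s)^2 ] = int_0^t f(s)^2 ds.
Here f(s) = 3*exp(7*s/4)/4, so f(s)^2 = 9*exp(7*s/2)/16. Integrate:
  int_0^t (9*exp(7*s/2)/16) ds = 9*exp(7*t/2)/56 - 9/56.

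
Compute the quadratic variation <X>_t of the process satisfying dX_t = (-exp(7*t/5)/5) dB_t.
<X>_t = exp(14*t/5)/70 - 1/70

For an Itô process dX_t = a(t) dt + b(t) dB_t, the quadratic variation is <X>_t = int_0^t b(s)^2 ds (the drift term does not contribute). Here b(s) = -exp(7*s/5)/5, so
  b(s)^2 = exp(14*s/5)/25.
Integrating from 0 to t:
  <X>_t = int_0^t (exp(14*s/5)/25) ds = exp(14*t/5)/70 - 1/70.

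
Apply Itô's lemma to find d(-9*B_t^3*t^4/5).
d(-9*B_t^3*t^4/5) = (9*B_t*t^3*(-4*B_t^2 - 3*t)/5) dt + (-27*B_t^2*t^4/5) dB_t

Itô's formula for f(t, x): d f(t, B_t) = (f_t + (1/2) f_xx) dt + f_x dB_t. Compute partials of f(t, x) = -9*t^4*x^3/5:
  f_t(t,x)  = -36*t^3*x^3/5
  f_x(t,x)  = -27*t^4*x^2/5
  f_xx(t,x) = -54*t^4*x/5
Assemble drift = f_t + (1/2) f_xx = 9*t^3*x*(-3*t - 4*x^2)/5 and diffusion = f_x = -27*t^4*x^2/5. Substituting x = B_t:
  d(-9*B_t^3*t^4/5) = (9*B_t*t^3*(-4*B_t^2 - 3*t)/5) dt + (-27*B_t^2*t^4/5) dB_t.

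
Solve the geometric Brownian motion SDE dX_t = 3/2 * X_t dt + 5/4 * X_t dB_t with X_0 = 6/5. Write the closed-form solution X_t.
X_t = 6/5 * exp((23/32) * t + (5/4) * B_t)

For GBM dX = mu X dt + sigma X dB with X_0 = x_0, apply Itô to Y = log X: dY = (mu - sigma^2/2) dt + sigma dB, so Y_t = log(x_0) + (mu - sigma^2/2) t + sigma B_t and hence X_t = x_0 * exp((mu - sigma^2/2) t + sigma B_t).
With mu = 3/2, sigma = 5/4, x_0 = 6/5, this gives:
  X_t = 6/5 * exp((23/32) * t + (5/4) * B_t).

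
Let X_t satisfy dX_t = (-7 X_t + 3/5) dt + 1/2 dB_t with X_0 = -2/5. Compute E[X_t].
E[X_t] = 3/35 - 17*exp(-7*t)/35

Taking expectations and using E[dB_t] = 0, the mean m(t) = E[X_t] satisfies the ODE m'(t) = a m(t) + b with m(0) = x_0. With a = -7, b = 3/5, x_0 = -2/5, the solution is
  m(t) = x_0 * exp(a t) + (b/a) * (exp(a t) - 1)
       = (-2/5) * exp((-7) t) + ((3/5)/(-7)) * (exp((-7) t) - 1)
       = 3/35 - 17*exp(-7*t)/35.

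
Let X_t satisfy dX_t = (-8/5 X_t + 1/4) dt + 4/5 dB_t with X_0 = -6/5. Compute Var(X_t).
Var(X_t) = 1/5 - exp(-16*t/5)/5

The variance V(t) = Var(X_t) satisfies V'(t) = 2 a V(t) + c^2 with V(0) = 0 (drift coefficient is linear in X, diffusion is constant). With a = -8/5, c = 4/5, the solution is
  V(t) = (c^2 / (2 a)) * (exp(2 a t) - 1)
       = ((4/5)^2 / (2*(-8/5))) * (exp((-16/5) t) - 1)
       = 1/5 - exp(-16*t/5)/5.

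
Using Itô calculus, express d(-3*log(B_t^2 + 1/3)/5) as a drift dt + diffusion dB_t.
d(-3*log(B_t^2 + 1/3)/5) = (9*(3*B_t^2 - 1)/(5*(3*B_t^2 + 1)^2)) dt + (-18*B_t/(15*B_t^2 + 5)) dB_t

Itô's formula for f(B_t) gives d f(B_t) = f'(B_t) dB_t + (1/2) f''(B_t) dt. Compute derivatives of f(x) = -3*log(x^2 + 1/3)/5:
  f'(x)  = -18*x/(15*x^2 + 5)
  f''(x) = 18*(3*x^2 - 1)/(5*(3*x^2 + 1)^2)
Substitute x = B_t and multiply the f'' term by 1/2:
  drift     = (1/2) * (18*(3*x^2 - 1)/(5*(3*x^2 + 1)^2)) evaluated at B_t = 9*(3*B_t^2 - 1)/(5*(3*B_t^2 + 1)^2)
  diffusion = (-18*x/(15*x^2 + 5)) evaluated at B_t = -18*B_t/(15*B_t^2 + 5)
Therefore d(-3*log(B_t^2 + 1/3)/5) = (9*(3*B_t^2 - 1)/(5*(3*B_t^2 + 1)^2)) dt + (-18*B_t/(15*B_t^2 + 5)) dB_t.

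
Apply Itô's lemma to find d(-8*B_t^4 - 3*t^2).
d(-8*B_t^4 - 3*t^2) = (-48*B_t^2 - 6*t) dt + (-32*B_t^3) dB_t

Itô's formula for f(t, x): d f(t, B_t) = (f_t + (1/2) f_xx) dt + f_x dB_t. Compute partials of f(t, x) = -3*t^2 - 8*x^4:
  f_t(t,x)  = -6*t
  f_x(t,x)  = -32*x^3
  f_xx(t,x) = -96*x^2
Assemble drift = f_t + (1/2) f_xx = -6*t - 48*x^2 and diffusion = f_x = -32*x^3. Substituting x = B_t:
  d(-8*B_t^4 - 3*t^2) = (-48*B_t^2 - 6*t) dt + (-32*B_t^3) dB_t.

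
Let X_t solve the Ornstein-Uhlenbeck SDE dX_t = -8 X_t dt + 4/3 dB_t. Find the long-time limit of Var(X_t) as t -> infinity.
lim Var(X_t) = 1/9

The OU SDE dX = -theta X dt + sigma dB admits the integrating factor exp(theta t): d(exp(theta t) X_t) = sigma exp(theta t) dB_t. Integrating from 0 to t gives X_t = x_0 * exp(-theta t) + sigma * int_0^t exp(-theta (t-s)) dB_s for any initial x_0. The Itô integral has variance (by the Itô isometry) sigma^2 * int_0^t exp(-2 theta (t - s)) ds = sigma^2 * (1 - exp(-2 theta t)) / (2 theta), independent of x_0.
With theta = 8, sigma = 4/3:
  Var(X_t) = (4/3)^2 * (1 - exp(-2*8 t)) / (2 * 8) = 1/9 - exp(-16*t)/9.
As t -> infinity, exp(-2*8 t) -> 0, so the stationary variance is sigma^2 / (2 theta) = 1/9.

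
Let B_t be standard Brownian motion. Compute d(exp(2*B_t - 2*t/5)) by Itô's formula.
d(exp(2*B_t - 2*t/5)) = (8*exp(2*B_t - 2*t/5)/5) dt + (2*exp(2*B_t - 2*t/5)) dB_t

Itô's formula for f(t, x): d f(t, B_t) = (f_t + (1/2) f_xx) dt + f_x dB_t. Compute partials of f(t, x) = exp(-2*t/5 + 2*x):
  f_t(t,x)  = -2*exp(-2*t/5 + 2*x)/5
  f_x(t,x)  = 2*exp(-2*t/5 + 2*x)
  f_xx(t,x) = 4*exp(-2*t/5 + 2*x)
Assemble drift = f_t + (1/2) f_xx = 8*exp(-2*t/5 + 2*x)/5 and diffusion = f_x = 2*exp(-2*t/5 + 2*x). Substituting x = B_t:
  d(exp(2*B_t - 2*t/5)) = (8*exp(2*B_t - 2*t/5)/5) dt + (2*exp(2*B_t - 2*t/5)) dB_t.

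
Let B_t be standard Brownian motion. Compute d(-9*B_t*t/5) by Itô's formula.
d(-9*B_t*t/5) = (-9*B_t/5) dt + (-9*t/5) dB_t

Itô's formula for f(t, x): d f(t, B_t) = (f_t + (1/2) f_xx) dt + f_x dB_t. Compute partials of f(t, x) = -9*t*x/5:
  f_t(t,x)  = -9*x/5
  f_x(t,x)  = -9*t/5
  f_xx(t,x) = 0
Assemble drift = f_t + (1/2) f_xx = -9*x/5 and diffusion = f_x = -9*t/5. Substituting x = B_t:
  d(-9*B_t*t/5) = (-9*B_t/5) dt + (-9*t/5) dB_t.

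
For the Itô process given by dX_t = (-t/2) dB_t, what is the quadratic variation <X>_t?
<X>_t = t^3/12

For an Itô process dX_t = a(t) dt + b(t) dB_t, the quadratic variation is <X>_t = int_0^t b(s)^2 ds (the drift term does not contribute). Here b(s) = -s/2, so
  b(s)^2 = s^2/4.
Integrating from 0 to t:
  <X>_t = int_0^t (s^2/4) ds = t^3/12.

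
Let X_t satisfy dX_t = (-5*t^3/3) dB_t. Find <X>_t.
<X>_t = 25*t^7/63

For an Itô process dX_t = a(t) dt + b(t) dB_t, the quadratic variation is <X>_t = int_0^t b(s)^2 ds (the drift term does not contribute). Here b(s) = -5*s^3/3, so
  b(s)^2 = 25*s^6/9.
Integrating from 0 to t:
  <X>_t = int_0^t (25*s^6/9) ds = 25*t^7/63.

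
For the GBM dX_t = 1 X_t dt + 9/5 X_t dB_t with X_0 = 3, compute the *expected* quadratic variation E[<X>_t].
E[<X>_t] = 729*exp(131*t/25)/131 - 729/131

<X>_t = int_0^t ((9/5) * X_s)^2 ds. Taking expectation inside the integral: E[<X>_t] = (9/5)^2 * int_0^t E[X_s^2] ds. For GBM, E[X_s^2] = x_0^2 * exp((2 mu + sigma^2) s). Integrating:
  E[<X>_t] = (9/5)^2 * 3^2 * (exp((2*1 + (9/5)^2) t) - 1) / (2*1 + (9/5)^2)
           = (9/5)^2 * 3^2 * (exp((131/25) t) - 1) / (131/25) = 729*exp(131*t/25)/131 - 729/131.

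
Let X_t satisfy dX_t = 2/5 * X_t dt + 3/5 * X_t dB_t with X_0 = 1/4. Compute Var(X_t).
Var(X_t) = (exp(9*t/25) - 1)*exp(4*t/5)/16

For GBM dX = mu X dt + sigma X dB with X_0 = x_0, apply Itô to Y = log X: dY = (mu - sigma^2/2) dt + sigma dB, so Y_t = log(x_0) + (mu - sigma^2/2) t + sigma B_t and hence X_t = x_0 * exp((mu - sigma^2/2) t + sigma B_t).
With mu = 2/5, sigma = 3/5, x_0 = 1/4, this gives:
  X_t = 1/4 * exp((11/50) * t + (3/5) * B_t).
Since sigma*B_t ~ Normal(0, sigma^2 t), E[exp(sigma*B_t)] = exp(sigma^2 t / 2); so E[X_t] = x_0 * exp((mu - sigma^2/2) t) * exp(sigma^2 t / 2) = x_0 * exp(mu t) = exp(2*t/5)/4.
Var(X_t) = E[X_t^2] - (E[X_t])^2 = x_0^2 * exp(2 mu t) * (exp(sigma^2 t) - 1) = (exp(9*t/25) - 1)*exp(4*t/5)/16.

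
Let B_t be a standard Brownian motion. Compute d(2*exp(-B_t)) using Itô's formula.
d(2*exp(-B_t)) = (exp(-B_t)) dt + (-2*exp(-B_t)) dB_t

Itô's formula for f(B_t) gives d f(B_t) = f'(B_t) dB_t + (1/2) f''(B_t) dt. Compute derivatives of f(x) = 2*exp(-x):
  f'(x)  = -2*exp(-x)
  f''(x) = 2*exp(-x)
Substitute x = B_t and multiply the f'' term by 1/2:
  drift     = (1/2) * (2*exp(-x)) evaluated at B_t = exp(-B_t)
  diffusion = (-2*exp(-x)) evaluated at B_t = -2*exp(-B_t)
Therefore d(2*exp(-B_t)) = (exp(-B_t)) dt + (-2*exp(-B_t)) dB_t.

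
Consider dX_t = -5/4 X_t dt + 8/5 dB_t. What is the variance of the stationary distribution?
lim Var(X_t) = 128/125

The OU SDE dX = -theta X dt + sigma dB admits the integrating factor exp(theta t): d(exp(theta t) X_t) = sigma exp(theta t) dB_t. Integrating from 0 to t gives X_t = x_0 * exp(-theta t) + sigma * int_0^t exp(-theta (t-s)) dB_s for any initial x_0. The Itô integral has variance (by the Itô isometry) sigma^2 * int_0^t exp(-2 theta (t - s)) ds = sigma^2 * (1 - exp(-2 theta t)) / (2 theta), independent of x_0.
With theta = 5/4, sigma = 8/5:
  Var(X_t) = (8/5)^2 * (1 - exp(-2*5/4 t)) / (2 * 5/4) = 128/125 - 128*exp(-5*t/2)/125.
As t -> infinity, exp(-2*5/4 t) -> 0, so the stationary variance is sigma^2 / (2 theta) = 128/125.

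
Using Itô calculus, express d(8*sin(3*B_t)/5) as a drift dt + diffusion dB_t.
d(8*sin(3*B_t)/5) = (-36*sin(3*B_t)/5) dt + (24*cos(3*B_t)/5) dB_t

Itô's formula for f(B_t) gives d f(B_t) = f'(B_t) dB_t + (1/2) f''(B_t) dt. Compute derivatives of f(x) = 8*sin(3*x)/5:
  f'(x)  = 24*cos(3*x)/5
  f''(x) = -72*sin(3*x)/5
Substitute x = B_t and multiply the f'' term by 1/2:
  drift     = (1/2) * (-72*sin(3*x)/5) evaluated at B_t = -36*sin(3*B_t)/5
  diffusion = (24*cos(3*x)/5) evaluated at B_t = 24*cos(3*B_t)/5
Therefore d(8*sin(3*B_t)/5) = (-36*sin(3*B_t)/5) dt + (24*cos(3*B_t)/5) dB_t.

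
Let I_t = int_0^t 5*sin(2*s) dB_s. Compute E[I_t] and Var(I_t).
E[I_t] = 0; Var(I_t) = 25*t/2 - 25*sin(4*t)/8

The Itô integral of a deterministic integrand f(s) has mean 0 because each increment f(s) * (B_{s+ds} - B_s) has mean 0. By the Itô isometry:
  Var( int_0^t f(s) dB_s ) = E[ (int_0^t f(s) dB_s)^2 ] = int_0^t f(s)^2 ds.
Here f(s) = 5*sin(2*s), so f(s)^2 = 25*sin(2*s)^2. Integrate:
  int_0^t (25*sin(2*s)^2) ds = 25*t/2 - 25*sin(4*t)/8.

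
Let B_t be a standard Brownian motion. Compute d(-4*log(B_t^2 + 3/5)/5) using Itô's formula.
d(-4*log(B_t^2 + 3/5)/5) = (4*(5*B_t^2 - 3)/(5*B_t^2 + 3)^2) dt + (-8*B_t/(5*B_t^2 + 3)) dB_t

Itô's formula for f(B_t) gives d f(B_t) = f'(B_t) dB_t + (1/2) f''(B_t) dt. Compute derivatives of f(x) = -4*log(x^2 + 3/5)/5:
  f'(x)  = -8*x/(5*x^2 + 3)
  f''(x) = 8*(5*x^2 - 3)/(5*x^2 + 3)^2
Substitute x = B_t and multiply the f'' term by 1/2:
  drift     = (1/2) * (8*(5*x^2 - 3)/(5*x^2 + 3)^2) evaluated at B_t = 4*(5*B_t^2 - 3)/(5*B_t^2 + 3)^2
  diffusion = (-8*x/(5*x^2 + 3)) evaluated at B_t = -8*B_t/(5*B_t^2 + 3)
Therefore d(-4*log(B_t^2 + 3/5)/5) = (4*(5*B_t^2 - 3)/(5*B_t^2 + 3)^2) dt + (-8*B_t/(5*B_t^2 + 3)) dB_t.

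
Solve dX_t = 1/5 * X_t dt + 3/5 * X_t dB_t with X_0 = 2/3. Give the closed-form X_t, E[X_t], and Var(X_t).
X_t = 2/3 * exp((1/50) t + (3/5) B_t); E[X_t] = 2*exp(t/5)/3; Var(X_t) = 4*(exp(9*t/25) - 1)*exp(2*t/5)/9

For GBM dX = mu X dt + sigma X dB with X_0 = x_0, apply Itô to Y = log X: dY = (mu - sigma^2/2) dt + sigma dB, so Y_t = log(x_0) + (mu - sigma^2/2) t + sigma B_t and hence X_t = x_0 * exp((mu - sigma^2/2) t + sigma B_t).
With mu = 1/5, sigma = 3/5, x_0 = 2/3, this gives:
  X_t = 2/3 * exp((1/50) * t + (3/5) * B_t).
Since sigma*B_t ~ Normal(0, sigma^2 t), E[exp(sigma*B_t)] = exp(sigma^2 t / 2); so E[X_t] = x_0 * exp((mu - sigma^2/2) t) * exp(sigma^2 t / 2) = x_0 * exp(mu t) = 2*exp(t/5)/3.
Var(X_t) = E[X_t^2] - (E[X_t])^2 = x_0^2 * exp(2 mu t) * (exp(sigma^2 t) - 1) = 4*(exp(9*t/25) - 1)*exp(2*t/5)/9.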